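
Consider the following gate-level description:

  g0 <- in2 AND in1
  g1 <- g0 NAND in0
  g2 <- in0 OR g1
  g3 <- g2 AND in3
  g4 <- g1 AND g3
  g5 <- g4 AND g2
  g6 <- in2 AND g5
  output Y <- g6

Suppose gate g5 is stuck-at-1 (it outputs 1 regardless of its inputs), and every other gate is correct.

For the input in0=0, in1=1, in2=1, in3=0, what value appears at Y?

Propagate with g5 forced: g0=1, g1=1, g2=1, g3=0, g4=0, g5=1 [stuck-at-1], g6=1.
So Y = 1. (Without the fault it would be 0.)

1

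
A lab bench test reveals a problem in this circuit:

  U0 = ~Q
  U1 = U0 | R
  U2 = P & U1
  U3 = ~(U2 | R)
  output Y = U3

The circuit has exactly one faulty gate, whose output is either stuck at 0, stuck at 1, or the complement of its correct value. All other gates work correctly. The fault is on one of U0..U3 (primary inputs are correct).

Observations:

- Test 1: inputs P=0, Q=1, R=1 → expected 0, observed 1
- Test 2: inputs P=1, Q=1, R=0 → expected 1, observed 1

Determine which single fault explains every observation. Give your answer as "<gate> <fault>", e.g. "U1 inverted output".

Fault-free values for test 1 (P=0, Q=1, R=1): U0=0, U1=1, U2=0, U3=0, giving Y=0. Observed 1.
Test 1: faults giving observed 1 are {U3 stuck-at-1, U3 inverted output}.
Test 2 (P=1, Q=1, R=0): fault-free U0=0, U1=0, U2=0, U3=1 → 1; observed 1. Eliminates U3 inverted output.
Only U3 stuck-at-1 is consistent with every test.

U3 stuck-at-1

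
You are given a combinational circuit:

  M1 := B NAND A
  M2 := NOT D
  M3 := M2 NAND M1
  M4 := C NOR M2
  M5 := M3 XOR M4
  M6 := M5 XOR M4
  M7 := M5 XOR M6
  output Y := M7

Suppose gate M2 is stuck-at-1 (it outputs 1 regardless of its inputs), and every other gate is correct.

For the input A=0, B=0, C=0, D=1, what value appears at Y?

Propagate with M2 forced: M1=1, M2=1 [stuck-at-1], M3=0, M4=0, M5=0, M6=0, M7=0.
So Y = 0. (Without the fault it would be 1.)

0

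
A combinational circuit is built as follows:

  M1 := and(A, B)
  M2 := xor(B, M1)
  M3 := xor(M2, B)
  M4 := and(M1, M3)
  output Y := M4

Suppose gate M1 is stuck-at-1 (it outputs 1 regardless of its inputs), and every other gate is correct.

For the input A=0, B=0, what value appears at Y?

1

Propagate with M1 forced: M1=1 [stuck-at-1], M2=1, M3=1, M4=1.
So Y = 1. (Without the fault it would be 0.)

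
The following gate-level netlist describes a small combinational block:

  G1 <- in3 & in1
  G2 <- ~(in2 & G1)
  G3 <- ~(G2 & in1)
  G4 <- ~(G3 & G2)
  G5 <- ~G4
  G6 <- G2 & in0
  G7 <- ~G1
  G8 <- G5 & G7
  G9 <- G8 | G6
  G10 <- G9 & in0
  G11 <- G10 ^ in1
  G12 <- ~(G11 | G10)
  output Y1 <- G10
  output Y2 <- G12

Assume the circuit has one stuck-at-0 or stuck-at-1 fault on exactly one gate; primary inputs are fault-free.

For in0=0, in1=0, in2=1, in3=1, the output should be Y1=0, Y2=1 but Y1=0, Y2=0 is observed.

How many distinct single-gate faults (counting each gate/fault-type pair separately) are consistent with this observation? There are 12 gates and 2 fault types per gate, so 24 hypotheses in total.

2

Fault-free: G1=0, G2=1, G3=1, G4=0, G5=1, G6=0, G7=1, G8=1, G9=1, G10=0, G11=0, G12=1 → Y1=0, Y2=1. Observed Y1=0, Y2=0.
  G1: none of the 2 fault types match ✗
  G2: none of the 2 fault types match ✗
  G3: none of the 2 fault types match ✗
  G4: none of the 2 fault types match ✗
  G5: none of the 2 fault types match ✗
  G6: none of the 2 fault types match ✗
  G7: none of the 2 fault types match ✗
  G8: none of the 2 fault types match ✗
  G9: none of the 2 fault types match ✗
  G10: none of the 2 fault types match ✗
  G11: stuck-at-1 ✓; others ✗
  G12: stuck-at-0 ✓; others ✗
Consistent faults: {G11 stuck-at-1, G12 stuck-at-0} — 2 in all.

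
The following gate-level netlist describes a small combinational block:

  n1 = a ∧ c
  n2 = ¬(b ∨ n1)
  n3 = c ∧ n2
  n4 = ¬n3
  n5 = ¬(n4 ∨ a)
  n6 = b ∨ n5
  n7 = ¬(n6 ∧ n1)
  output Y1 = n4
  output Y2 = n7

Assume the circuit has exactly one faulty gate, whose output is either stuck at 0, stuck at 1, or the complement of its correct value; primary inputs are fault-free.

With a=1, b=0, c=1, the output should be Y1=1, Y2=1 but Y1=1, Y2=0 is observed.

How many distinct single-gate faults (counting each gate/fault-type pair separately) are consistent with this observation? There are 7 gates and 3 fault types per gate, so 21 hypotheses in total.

Fault-free: n1=1, n2=0, n3=0, n4=1, n5=0, n6=0, n7=1 → Y1=1, Y2=1. Observed Y1=1, Y2=0.
  n1: none of the 3 fault types match ✗
  n2: none of the 3 fault types match ✗
  n3: none of the 3 fault types match ✗
  n4: none of the 3 fault types match ✗
  n5: stuck-at-1, inverted output ✓; others ✗
  n6: stuck-at-1, inverted output ✓; others ✗
  n7: stuck-at-0, inverted output ✓; others ✗
Consistent faults: {n5 stuck-at-1, n5 inverted output, n6 stuck-at-1, n6 inverted output, n7 stuck-at-0, n7 inverted output} — 6 in all.

6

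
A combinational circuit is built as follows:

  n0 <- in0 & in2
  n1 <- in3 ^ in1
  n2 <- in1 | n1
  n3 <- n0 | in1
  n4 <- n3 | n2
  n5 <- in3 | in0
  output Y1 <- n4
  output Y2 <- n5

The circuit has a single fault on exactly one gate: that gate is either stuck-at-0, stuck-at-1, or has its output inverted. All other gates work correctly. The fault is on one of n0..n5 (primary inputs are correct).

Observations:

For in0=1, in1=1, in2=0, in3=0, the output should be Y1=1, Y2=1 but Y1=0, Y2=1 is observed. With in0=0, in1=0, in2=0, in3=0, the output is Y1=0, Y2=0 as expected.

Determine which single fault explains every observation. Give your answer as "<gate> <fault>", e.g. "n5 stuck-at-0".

Fault-free values for test 1 (in0=1, in1=1, in2=0, in3=0): n0=0, n1=1, n2=1, n3=1, n4=1, n5=1, giving Y1=1, Y2=1. Observed Y1=0, Y2=1.
Test 1: faults giving observed Y1=0, Y2=1 are {n4 stuck-at-0, n4 inverted output}.
Test 2 (in0=0, in1=0, in2=0, in3=0): fault-free n0=0, n1=0, n2=0, n3=0, n4=0, n5=0 → Y1=0, Y2=0; observed Y1=0, Y2=0. Eliminates n4 inverted output.
Only n4 stuck-at-0 is consistent with every test.

n4 stuck-at-0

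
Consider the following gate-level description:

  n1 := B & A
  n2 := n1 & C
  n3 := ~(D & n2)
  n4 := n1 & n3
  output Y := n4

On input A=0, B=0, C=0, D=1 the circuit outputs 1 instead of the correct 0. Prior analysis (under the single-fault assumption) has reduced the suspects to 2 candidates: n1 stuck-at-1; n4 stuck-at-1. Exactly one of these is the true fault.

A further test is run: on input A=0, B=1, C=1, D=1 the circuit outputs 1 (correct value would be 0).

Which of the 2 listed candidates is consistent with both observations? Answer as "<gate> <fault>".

Evaluate each candidate on input A=0, B=1, C=1, D=1:
  n1 stuck-at-1: n1=1 [stuck-at-1], n2=1, n3=0, n4=0 → 0 — eliminated
  n4 stuck-at-1: n1=0, n2=0, n3=1, n4=1 [stuck-at-1] → 1 — matches
Only n4 stuck-at-1 reproduces the observed 1.

n4 stuck-at-1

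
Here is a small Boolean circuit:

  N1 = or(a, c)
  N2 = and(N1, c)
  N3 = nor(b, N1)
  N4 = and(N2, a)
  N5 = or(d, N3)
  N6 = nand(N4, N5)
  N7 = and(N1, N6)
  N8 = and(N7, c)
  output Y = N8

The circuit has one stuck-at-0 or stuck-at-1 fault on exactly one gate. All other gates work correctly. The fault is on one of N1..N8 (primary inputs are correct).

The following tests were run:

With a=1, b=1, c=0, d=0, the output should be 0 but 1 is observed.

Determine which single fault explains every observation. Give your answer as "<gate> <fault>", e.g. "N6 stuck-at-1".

Fault-free values for test 1 (a=1, b=1, c=0, d=0): N1=1, N2=0, N3=0, N4=0, N5=0, N6=1, N7=1, N8=0, giving Y=0. Observed 1.
Test 1: faults giving observed 1 are {N8 stuck-at-1}.
Only N8 stuck-at-1 is consistent with every test.

N8 stuck-at-1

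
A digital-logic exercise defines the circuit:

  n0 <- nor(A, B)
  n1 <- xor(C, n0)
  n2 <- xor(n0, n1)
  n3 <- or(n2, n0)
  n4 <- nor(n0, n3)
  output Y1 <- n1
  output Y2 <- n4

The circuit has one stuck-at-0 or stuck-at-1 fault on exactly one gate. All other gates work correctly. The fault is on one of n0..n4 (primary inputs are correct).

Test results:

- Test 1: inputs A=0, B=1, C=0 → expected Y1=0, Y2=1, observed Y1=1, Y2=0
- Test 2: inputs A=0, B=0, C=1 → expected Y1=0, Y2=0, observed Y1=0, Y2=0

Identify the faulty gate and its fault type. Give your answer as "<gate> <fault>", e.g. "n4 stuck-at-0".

n0 stuck-at-1

Fault-free values for test 1 (A=0, B=1, C=0): n0=0, n1=0, n2=0, n3=0, n4=1, giving Y1=0, Y2=1. Observed Y1=1, Y2=0.
Test 1: faults giving observed Y1=1, Y2=0 are {n0 stuck-at-1, n1 stuck-at-1}.
Test 2 (A=0, B=0, C=1): fault-free n0=1, n1=0, n2=1, n3=1, n4=0 → Y1=0, Y2=0; observed Y1=0, Y2=0. Eliminates n1 stuck-at-1.
Only n0 stuck-at-1 is consistent with every test.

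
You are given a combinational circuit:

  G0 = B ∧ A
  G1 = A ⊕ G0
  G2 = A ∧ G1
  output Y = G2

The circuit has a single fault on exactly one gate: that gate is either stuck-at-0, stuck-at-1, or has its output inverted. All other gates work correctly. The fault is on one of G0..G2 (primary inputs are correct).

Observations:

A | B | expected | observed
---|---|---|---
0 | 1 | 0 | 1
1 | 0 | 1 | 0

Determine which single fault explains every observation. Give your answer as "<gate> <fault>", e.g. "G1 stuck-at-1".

G2 inverted output

Fault-free values for test 1 (A=0, B=1): G0=0, G1=0, G2=0, giving Y=0. Observed 1.
Test 1: faults giving observed 1 are {G2 stuck-at-1, G2 inverted output}.
Test 2 (A=1, B=0): fault-free G0=0, G1=1, G2=1 → 1; observed 0. Eliminates G2 stuck-at-1.
Only G2 inverted output is consistent with every test.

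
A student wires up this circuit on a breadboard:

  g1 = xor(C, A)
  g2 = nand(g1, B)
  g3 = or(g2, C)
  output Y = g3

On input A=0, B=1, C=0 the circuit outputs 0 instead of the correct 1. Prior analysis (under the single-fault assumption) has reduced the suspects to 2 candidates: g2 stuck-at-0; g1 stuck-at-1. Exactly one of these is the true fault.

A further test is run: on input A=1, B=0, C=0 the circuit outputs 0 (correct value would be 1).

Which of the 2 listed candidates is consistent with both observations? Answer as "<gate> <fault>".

Evaluate each candidate on input A=1, B=0, C=0:
  g2 stuck-at-0: g1=1, g2=0 [stuck-at-0], g3=0 → 0 — matches
  g1 stuck-at-1: g1=1 [stuck-at-1], g2=1, g3=1 → 1 — eliminated
Only g2 stuck-at-0 reproduces the observed 0.

g2 stuck-at-0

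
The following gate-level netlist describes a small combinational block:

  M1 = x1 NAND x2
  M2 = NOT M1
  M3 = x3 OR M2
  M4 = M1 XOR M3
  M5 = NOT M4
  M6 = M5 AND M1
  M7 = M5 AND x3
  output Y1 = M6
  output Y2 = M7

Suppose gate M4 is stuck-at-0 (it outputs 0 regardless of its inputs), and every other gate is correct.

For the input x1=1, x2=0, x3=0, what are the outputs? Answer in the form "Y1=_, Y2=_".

Propagate with M4 forced: M1=1, M2=0, M3=0, M4=0 [stuck-at-0], M5=1, M6=1, M7=0.
So the outputs are Y1=1, Y2=0. (Without the fault they would be Y1=0, Y2=0.)

Y1=1, Y2=0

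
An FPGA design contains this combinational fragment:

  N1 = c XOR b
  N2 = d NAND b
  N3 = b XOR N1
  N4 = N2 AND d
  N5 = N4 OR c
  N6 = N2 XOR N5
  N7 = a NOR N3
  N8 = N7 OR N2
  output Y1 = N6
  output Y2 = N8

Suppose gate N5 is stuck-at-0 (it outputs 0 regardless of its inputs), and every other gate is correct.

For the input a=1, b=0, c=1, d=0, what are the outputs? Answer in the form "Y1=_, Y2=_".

Y1=1, Y2=1

Propagate with N5 forced: N1=1, N2=1, N3=1, N4=0, N5=0 [stuck-at-0], N6=1, N7=0, N8=1.
So the outputs are Y1=1, Y2=1. (Without the fault they would be Y1=0, Y2=1.)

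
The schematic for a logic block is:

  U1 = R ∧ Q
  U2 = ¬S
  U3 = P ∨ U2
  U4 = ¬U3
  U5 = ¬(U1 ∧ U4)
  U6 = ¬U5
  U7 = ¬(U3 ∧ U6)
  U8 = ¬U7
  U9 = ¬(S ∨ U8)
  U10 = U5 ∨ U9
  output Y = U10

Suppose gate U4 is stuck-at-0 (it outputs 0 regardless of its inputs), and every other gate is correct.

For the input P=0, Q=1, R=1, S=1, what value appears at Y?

1

Propagate with U4 forced: U1=1, U2=0, U3=0, U4=0 [stuck-at-0], U5=1, U6=0, U7=1, U8=0, U9=0, U10=1.
So Y = 1. (Without the fault it would be 0.)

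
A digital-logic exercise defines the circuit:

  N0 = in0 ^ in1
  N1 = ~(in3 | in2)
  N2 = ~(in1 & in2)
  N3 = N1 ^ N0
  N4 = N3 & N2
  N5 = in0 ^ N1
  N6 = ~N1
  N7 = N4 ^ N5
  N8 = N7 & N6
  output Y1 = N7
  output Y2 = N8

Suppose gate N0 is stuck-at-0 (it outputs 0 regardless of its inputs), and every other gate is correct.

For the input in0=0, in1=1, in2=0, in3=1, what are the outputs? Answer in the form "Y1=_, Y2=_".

Propagate with N0 forced: N0=0 [stuck-at-0], N1=0, N2=1, N3=0, N4=0, N5=0, N6=1, N7=0, N8=0.
So the outputs are Y1=0, Y2=0. (Without the fault they would be Y1=1, Y2=1.)

Y1=0, Y2=0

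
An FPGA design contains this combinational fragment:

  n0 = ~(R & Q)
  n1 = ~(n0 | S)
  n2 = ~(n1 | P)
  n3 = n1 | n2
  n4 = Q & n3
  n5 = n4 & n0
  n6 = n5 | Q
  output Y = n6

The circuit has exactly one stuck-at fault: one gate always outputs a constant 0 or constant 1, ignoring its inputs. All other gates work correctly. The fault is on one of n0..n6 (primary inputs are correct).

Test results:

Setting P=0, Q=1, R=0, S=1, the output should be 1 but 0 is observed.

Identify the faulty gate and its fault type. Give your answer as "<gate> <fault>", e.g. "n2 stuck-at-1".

n6 stuck-at-0

Fault-free values for test 1 (P=0, Q=1, R=0, S=1): n0=1, n1=0, n2=1, n3=1, n4=1, n5=1, n6=1, giving Y=1. Observed 0.
Test 1: faults giving observed 0 are {n6 stuck-at-0}.
Only n6 stuck-at-0 is consistent with every test.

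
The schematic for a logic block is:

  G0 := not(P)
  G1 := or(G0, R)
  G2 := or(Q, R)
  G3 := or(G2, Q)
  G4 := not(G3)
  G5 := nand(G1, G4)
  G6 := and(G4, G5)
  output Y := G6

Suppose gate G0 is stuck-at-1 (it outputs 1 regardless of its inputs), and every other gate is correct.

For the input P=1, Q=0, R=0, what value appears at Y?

Propagate with G0 forced: G0=1 [stuck-at-1], G1=1, G2=0, G3=0, G4=1, G5=0, G6=0.
So Y = 0. (Without the fault it would be 1.)

0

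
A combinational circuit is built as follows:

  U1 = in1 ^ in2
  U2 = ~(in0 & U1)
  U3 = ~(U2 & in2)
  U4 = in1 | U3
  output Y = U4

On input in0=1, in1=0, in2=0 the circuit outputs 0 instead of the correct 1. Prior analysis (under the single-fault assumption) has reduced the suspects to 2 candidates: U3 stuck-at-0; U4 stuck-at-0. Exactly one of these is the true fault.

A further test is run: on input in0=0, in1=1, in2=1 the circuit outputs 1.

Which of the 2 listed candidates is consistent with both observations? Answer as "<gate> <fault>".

Evaluate each candidate on input in0=0, in1=1, in2=1:
  U3 stuck-at-0: U1=0, U2=1, U3=0 [stuck-at-0], U4=1 → 1 — matches
  U4 stuck-at-0: U1=0, U2=1, U3=0, U4=0 [stuck-at-0] → 0 — eliminated
Only U3 stuck-at-0 reproduces the observed 1.

U3 stuck-at-0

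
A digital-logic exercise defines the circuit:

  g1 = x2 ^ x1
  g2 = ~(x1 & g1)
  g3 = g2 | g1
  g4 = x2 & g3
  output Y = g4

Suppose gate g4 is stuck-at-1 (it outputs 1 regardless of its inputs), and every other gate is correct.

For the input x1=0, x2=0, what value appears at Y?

1

Propagate with g4 forced: g1=0, g2=1, g3=1, g4=1 [stuck-at-1].
So Y = 1. (Without the fault it would be 0.)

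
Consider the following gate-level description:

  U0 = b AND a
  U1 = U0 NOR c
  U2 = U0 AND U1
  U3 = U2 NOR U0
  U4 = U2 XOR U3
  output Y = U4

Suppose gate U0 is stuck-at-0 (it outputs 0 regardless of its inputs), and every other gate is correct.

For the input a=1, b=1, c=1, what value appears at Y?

Propagate with U0 forced: U0=0 [stuck-at-0], U1=0, U2=0, U3=1, U4=1.
So Y = 1. (Without the fault it would be 0.)

1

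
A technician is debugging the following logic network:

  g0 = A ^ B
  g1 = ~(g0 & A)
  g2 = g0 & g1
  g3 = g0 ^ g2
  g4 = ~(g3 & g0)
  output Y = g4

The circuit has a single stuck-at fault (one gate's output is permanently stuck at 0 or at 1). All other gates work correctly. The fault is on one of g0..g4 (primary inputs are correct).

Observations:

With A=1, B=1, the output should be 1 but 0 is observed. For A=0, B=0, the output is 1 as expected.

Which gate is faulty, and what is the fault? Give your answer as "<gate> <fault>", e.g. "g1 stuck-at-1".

Fault-free values for test 1 (A=1, B=1): g0=0, g1=1, g2=0, g3=0, g4=1, giving Y=1. Observed 0.
Test 1: faults giving observed 0 are {g0 stuck-at-1, g4 stuck-at-0}.
Test 2 (A=0, B=0): fault-free g0=0, g1=1, g2=0, g3=0, g4=1 → 1; observed 1. Eliminates g4 stuck-at-0.
Only g0 stuck-at-1 is consistent with every test.

g0 stuck-at-1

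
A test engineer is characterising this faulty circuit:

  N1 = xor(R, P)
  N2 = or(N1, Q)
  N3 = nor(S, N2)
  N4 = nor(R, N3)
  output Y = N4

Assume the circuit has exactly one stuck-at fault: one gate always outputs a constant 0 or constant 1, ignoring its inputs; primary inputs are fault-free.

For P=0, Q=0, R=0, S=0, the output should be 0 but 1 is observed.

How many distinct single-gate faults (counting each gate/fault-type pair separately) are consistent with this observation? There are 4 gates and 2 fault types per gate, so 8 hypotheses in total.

4

Fault-free: N1=0, N2=0, N3=1, N4=0 → 0. Observed 1.
  N1 stuck-at-0: output 0 ✗
  N1 stuck-at-1: output 1 ✓
  N2 stuck-at-0: output 0 ✗
  N2 stuck-at-1: output 1 ✓
  N3 stuck-at-0: output 1 ✓
  N3 stuck-at-1: output 0 ✗
  N4 stuck-at-0: output 0 ✗
  N4 stuck-at-1: output 1 ✓
Consistent faults: {N1 stuck-at-1, N2 stuck-at-1, N3 stuck-at-0, N4 stuck-at-1} — 4 in all.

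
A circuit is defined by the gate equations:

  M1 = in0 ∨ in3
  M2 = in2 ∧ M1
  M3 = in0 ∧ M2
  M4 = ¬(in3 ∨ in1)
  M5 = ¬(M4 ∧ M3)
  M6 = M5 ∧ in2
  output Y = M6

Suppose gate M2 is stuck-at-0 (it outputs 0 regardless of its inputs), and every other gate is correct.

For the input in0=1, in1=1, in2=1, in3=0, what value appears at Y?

1

Propagate with M2 forced: M1=1, M2=0 [stuck-at-0], M3=0, M4=0, M5=1, M6=1.
So Y = 1. (Same as the fault-free value — the fault is masked on this input.)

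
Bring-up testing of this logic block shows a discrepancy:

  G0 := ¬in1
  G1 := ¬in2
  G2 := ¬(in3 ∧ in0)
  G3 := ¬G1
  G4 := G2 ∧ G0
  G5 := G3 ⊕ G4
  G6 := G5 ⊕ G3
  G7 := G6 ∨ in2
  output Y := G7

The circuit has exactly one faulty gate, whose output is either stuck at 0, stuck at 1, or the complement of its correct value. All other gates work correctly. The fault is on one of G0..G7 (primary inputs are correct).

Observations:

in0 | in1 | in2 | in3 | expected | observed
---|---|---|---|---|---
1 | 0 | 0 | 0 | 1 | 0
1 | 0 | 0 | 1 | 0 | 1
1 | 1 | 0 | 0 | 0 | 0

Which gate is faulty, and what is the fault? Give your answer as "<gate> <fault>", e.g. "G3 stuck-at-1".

G2 inverted output

Fault-free values for test 1 (in0=1, in1=0, in2=0, in3=0): G0=1, G1=1, G2=1, G3=0, G4=1, G5=1, G6=1, G7=1, giving Y=1. Observed 0.
Test 1: faults giving observed 0 are {G0 stuck-at-0, G0 inverted output, G2 stuck-at-0, G2 inverted output, G4 stuck-at-0, G4 inverted output, G5 stuck-at-0, G5 inverted output, G6 stuck-at-0, G6 inverted output, G7 stuck-at-0, G7 inverted output}.
Test 2 (in0=1, in1=0, in2=0, in3=1): fault-free G0=1, G1=1, G2=0, G3=0, G4=0, G5=0, G6=0, G7=0 → 0; observed 1. Eliminates G0 stuck-at-0, G0 inverted output, G2 stuck-at-0, G4 stuck-at-0, G5 stuck-at-0, G6 stuck-at-0, G7 stuck-at-0.
Test 3 (in0=1, in1=1, in2=0, in3=0): fault-free G0=0, G1=1, G2=1, G3=0, G4=0, G5=0, G6=0, G7=0 → 0; observed 0. Eliminates G4 inverted output, G5 inverted output, G6 inverted output, G7 inverted output.
Only G2 inverted output is consistent with every test.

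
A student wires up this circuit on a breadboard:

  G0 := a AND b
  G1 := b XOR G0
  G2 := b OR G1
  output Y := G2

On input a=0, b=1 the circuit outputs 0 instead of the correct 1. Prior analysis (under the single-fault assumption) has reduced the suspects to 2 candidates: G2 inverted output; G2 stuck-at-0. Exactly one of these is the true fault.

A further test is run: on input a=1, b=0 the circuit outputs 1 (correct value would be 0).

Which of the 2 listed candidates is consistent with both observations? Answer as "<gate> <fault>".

G2 inverted output

Evaluate each candidate on input a=1, b=0:
  G2 inverted output: G0=0, G1=0, G2=1 [inverted output] → 1 — matches
  G2 stuck-at-0: G0=0, G1=0, G2=0 [stuck-at-0] → 0 — eliminated
Only G2 inverted output reproduces the observed 1.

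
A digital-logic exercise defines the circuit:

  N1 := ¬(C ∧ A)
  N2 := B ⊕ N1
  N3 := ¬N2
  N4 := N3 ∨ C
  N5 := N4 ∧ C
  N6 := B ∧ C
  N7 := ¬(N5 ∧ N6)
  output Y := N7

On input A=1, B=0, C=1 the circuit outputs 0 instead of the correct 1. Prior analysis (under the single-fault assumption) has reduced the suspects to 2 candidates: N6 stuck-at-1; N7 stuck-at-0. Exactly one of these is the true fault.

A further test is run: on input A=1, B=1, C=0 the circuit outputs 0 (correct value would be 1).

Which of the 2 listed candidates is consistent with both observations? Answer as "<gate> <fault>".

N7 stuck-at-0

Evaluate each candidate on input A=1, B=1, C=0:
  N6 stuck-at-1: N1=1, N2=0, N3=1, N4=1, N5=0, N6=1 [stuck-at-1], N7=1 → 1 — eliminated
  N7 stuck-at-0: N1=1, N2=0, N3=1, N4=1, N5=0, N6=0, N7=0 [stuck-at-0] → 0 — matches
Only N7 stuck-at-0 reproduces the observed 0.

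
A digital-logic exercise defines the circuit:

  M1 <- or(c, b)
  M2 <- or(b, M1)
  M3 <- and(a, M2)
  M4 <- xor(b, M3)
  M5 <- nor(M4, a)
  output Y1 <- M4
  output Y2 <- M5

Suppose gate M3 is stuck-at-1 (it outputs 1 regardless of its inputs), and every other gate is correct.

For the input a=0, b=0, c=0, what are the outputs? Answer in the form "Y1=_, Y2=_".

Propagate with M3 forced: M1=0, M2=0, M3=1 [stuck-at-1], M4=1, M5=0.
So the outputs are Y1=1, Y2=0. (Without the fault they would be Y1=0, Y2=1.)

Y1=1, Y2=0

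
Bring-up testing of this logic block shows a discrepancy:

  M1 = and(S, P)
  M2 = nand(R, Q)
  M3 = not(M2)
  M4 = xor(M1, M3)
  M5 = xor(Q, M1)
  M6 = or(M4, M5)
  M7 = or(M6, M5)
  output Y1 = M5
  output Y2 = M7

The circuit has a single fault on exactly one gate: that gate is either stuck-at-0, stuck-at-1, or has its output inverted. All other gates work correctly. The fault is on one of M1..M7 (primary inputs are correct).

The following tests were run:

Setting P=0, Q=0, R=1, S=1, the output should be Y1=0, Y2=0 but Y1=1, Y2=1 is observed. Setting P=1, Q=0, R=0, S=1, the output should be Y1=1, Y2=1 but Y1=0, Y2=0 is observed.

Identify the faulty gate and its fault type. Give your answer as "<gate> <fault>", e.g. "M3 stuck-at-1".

Fault-free values for test 1 (P=0, Q=0, R=1, S=1): M1=0, M2=1, M3=0, M4=0, M5=0, M6=0, M7=0, giving Y1=0, Y2=0. Observed Y1=1, Y2=1.
Test 1: faults giving observed Y1=1, Y2=1 are {M1 stuck-at-1, M1 inverted output, M5 stuck-at-1, M5 inverted output}.
Test 2 (P=1, Q=0, R=0, S=1): fault-free M1=1, M2=1, M3=0, M4=1, M5=1, M6=1, M7=1 → Y1=1, Y2=1; observed Y1=0, Y2=0. Eliminates M1 stuck-at-1, M5 stuck-at-1, M5 inverted output.
Only M1 inverted output is consistent with every test.

M1 inverted output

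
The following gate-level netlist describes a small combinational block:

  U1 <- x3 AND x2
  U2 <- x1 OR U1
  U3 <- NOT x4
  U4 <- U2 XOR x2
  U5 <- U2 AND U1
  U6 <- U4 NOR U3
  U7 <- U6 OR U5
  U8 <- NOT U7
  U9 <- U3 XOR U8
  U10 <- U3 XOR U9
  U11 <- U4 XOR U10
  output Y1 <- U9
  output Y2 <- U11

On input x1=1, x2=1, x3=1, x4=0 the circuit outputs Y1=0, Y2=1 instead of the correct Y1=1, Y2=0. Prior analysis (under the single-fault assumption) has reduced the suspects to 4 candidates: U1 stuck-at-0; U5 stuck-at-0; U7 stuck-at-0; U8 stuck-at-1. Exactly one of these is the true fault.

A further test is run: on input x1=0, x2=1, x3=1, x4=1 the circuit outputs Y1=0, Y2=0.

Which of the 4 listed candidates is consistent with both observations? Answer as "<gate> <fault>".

U5 stuck-at-0

Evaluate each candidate on input x1=0, x2=1, x3=1, x4=1:
  U1 stuck-at-0: U1=0 [stuck-at-0], U2=0, U3=0, U4=1, U5=0, U6=0, U7=0, U8=1, U9=1, U10=1, U11=0 → Y1=1, Y2=0 — eliminated
  U5 stuck-at-0: U1=1, U2=1, U3=0, U4=0, U5=0 [stuck-at-0], U6=1, U7=1, U8=0, U9=0, U10=0, U11=0 → Y1=0, Y2=0 — matches
  U7 stuck-at-0: U1=1, U2=1, U3=0, U4=0, U5=1, U6=1, U7=0 [stuck-at-0], U8=1, U9=1, U10=1, U11=1 → Y1=1, Y2=1 — eliminated
  U8 stuck-at-1: U1=1, U2=1, U3=0, U4=0, U5=1, U6=1, U7=1, U8=1 [stuck-at-1], U9=1, U10=1, U11=1 → Y1=1, Y2=1 — eliminated
Only U5 stuck-at-0 reproduces the observed Y1=0, Y2=0.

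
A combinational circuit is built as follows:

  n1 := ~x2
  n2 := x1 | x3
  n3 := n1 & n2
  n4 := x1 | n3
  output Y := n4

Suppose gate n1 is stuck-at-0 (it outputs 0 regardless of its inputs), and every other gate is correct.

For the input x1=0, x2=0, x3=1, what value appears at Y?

0

Propagate with n1 forced: n1=0 [stuck-at-0], n2=1, n3=0, n4=0.
So Y = 0. (Without the fault it would be 1.)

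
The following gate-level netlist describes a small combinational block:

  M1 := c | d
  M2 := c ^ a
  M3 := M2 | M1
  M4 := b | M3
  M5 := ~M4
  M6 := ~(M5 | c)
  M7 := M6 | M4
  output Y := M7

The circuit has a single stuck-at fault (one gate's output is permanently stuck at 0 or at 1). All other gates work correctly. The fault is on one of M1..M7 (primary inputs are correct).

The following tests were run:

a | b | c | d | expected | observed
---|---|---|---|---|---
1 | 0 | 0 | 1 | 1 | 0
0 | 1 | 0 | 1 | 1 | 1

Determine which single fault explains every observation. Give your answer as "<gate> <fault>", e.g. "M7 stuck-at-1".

M3 stuck-at-0

Fault-free values for test 1 (a=1, b=0, c=0, d=1): M1=1, M2=1, M3=1, M4=1, M5=0, M6=1, M7=1, giving Y=1. Observed 0.
Test 1: faults giving observed 0 are {M3 stuck-at-0, M4 stuck-at-0, M7 stuck-at-0}.
Test 2 (a=0, b=1, c=0, d=1): fault-free M1=1, M2=0, M3=1, M4=1, M5=0, M6=1, M7=1 → 1; observed 1. Eliminates M4 stuck-at-0, M7 stuck-at-0.
Only M3 stuck-at-0 is consistent with every test.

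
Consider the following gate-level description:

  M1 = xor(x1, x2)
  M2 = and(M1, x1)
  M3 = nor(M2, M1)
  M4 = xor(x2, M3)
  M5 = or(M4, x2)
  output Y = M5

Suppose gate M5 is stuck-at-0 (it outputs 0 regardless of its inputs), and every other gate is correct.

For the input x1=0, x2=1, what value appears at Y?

Propagate with M5 forced: M1=1, M2=0, M3=0, M4=1, M5=0 [stuck-at-0].
So Y = 0. (Without the fault it would be 1.)

0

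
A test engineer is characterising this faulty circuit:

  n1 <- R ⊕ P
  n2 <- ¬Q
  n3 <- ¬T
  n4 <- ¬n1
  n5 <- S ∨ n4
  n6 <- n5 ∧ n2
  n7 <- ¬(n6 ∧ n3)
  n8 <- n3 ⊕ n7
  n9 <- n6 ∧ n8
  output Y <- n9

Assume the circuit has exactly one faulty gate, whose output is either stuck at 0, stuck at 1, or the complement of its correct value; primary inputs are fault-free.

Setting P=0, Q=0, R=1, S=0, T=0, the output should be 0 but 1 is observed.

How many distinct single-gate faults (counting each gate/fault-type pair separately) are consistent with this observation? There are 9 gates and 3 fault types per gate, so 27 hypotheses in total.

Fault-free: n1=1, n2=1, n3=1, n4=0, n5=0, n6=0, n7=1, n8=0, n9=0 → 0. Observed 1.
  n1: stuck-at-0, inverted output ✓; others ✗
  n2: none of the 3 fault types match ✗
  n3: none of the 3 fault types match ✗
  n4: stuck-at-1, inverted output ✓; others ✗
  n5: stuck-at-1, inverted output ✓; others ✗
  n6: stuck-at-1, inverted output ✓; others ✗
  n7: none of the 3 fault types match ✗
  n8: none of the 3 fault types match ✗
  n9: stuck-at-1, inverted output ✓; others ✗
Consistent faults: {n1 stuck-at-0, n1 inverted output, n4 stuck-at-1, n4 inverted output, n5 stuck-at-1, n5 inverted output, n6 stuck-at-1, n6 inverted output, n9 stuck-at-1, n9 inverted output} — 10 in all.

10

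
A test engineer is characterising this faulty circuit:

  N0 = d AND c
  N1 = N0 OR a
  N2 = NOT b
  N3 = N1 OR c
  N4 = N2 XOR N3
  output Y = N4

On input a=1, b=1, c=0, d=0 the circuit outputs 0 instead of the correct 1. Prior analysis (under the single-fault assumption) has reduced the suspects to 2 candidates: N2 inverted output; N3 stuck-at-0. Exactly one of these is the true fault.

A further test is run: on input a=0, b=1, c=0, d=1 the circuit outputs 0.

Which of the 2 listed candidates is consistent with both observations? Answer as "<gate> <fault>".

N3 stuck-at-0

Evaluate each candidate on input a=0, b=1, c=0, d=1:
  N2 inverted output: N0=0, N1=0, N2=1 [inverted output], N3=0, N4=1 → 1 — eliminated
  N3 stuck-at-0: N0=0, N1=0, N2=0, N3=0 [stuck-at-0], N4=0 → 0 — matches
Only N3 stuck-at-0 reproduces the observed 0.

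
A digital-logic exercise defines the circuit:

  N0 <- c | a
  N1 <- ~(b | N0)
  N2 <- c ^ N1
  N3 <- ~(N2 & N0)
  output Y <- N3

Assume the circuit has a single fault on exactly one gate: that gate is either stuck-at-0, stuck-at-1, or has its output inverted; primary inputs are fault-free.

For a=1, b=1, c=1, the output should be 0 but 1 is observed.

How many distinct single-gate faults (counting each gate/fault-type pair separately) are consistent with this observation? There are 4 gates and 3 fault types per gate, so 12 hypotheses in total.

8

Fault-free: N0=1, N1=0, N2=1, N3=0 → 0. Observed 1.
  N0 stuck-at-0: output 1 ✓
  N0 stuck-at-1: output 0 ✗
  N0 inverted output: output 1 ✓
  N1 stuck-at-0: output 0 ✗
  N1 stuck-at-1: output 1 ✓
  N1 inverted output: output 1 ✓
  N2 stuck-at-0: output 1 ✓
  N2 stuck-at-1: output 0 ✗
  N2 inverted output: output 1 ✓
  N3 stuck-at-0: output 0 ✗
  N3 stuck-at-1: output 1 ✓
  N3 inverted output: output 1 ✓
Consistent faults: {N0 stuck-at-0, N0 inverted output, N1 stuck-at-1, N1 inverted output, N2 stuck-at-0, N2 inverted output, N3 stuck-at-1, N3 inverted output} — 8 in all.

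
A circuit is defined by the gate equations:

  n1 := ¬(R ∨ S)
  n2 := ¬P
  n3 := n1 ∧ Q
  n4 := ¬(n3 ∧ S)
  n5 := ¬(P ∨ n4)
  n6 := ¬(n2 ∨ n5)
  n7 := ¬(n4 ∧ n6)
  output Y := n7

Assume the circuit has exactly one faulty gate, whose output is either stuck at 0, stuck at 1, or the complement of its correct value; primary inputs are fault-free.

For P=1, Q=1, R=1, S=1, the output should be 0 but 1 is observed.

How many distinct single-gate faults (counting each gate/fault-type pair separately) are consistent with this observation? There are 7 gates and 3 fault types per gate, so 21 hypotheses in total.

Fault-free: n1=0, n2=0, n3=0, n4=1, n5=0, n6=1, n7=0 → 0. Observed 1.
  n1: stuck-at-1, inverted output ✓; others ✗
  n2: stuck-at-1, inverted output ✓; others ✗
  n3: stuck-at-1, inverted output ✓; others ✗
  n4: stuck-at-0, inverted output ✓; others ✗
  n5: stuck-at-1, inverted output ✓; others ✗
  n6: stuck-at-0, inverted output ✓; others ✗
  n7: stuck-at-1, inverted output ✓; others ✗
Consistent faults: {n1 stuck-at-1, n1 inverted output, n2 stuck-at-1, n2 inverted output, n3 stuck-at-1, n3 inverted output, n4 stuck-at-0, n4 inverted output, n5 stuck-at-1, n5 inverted output, n6 stuck-at-0, n6 inverted output, n7 stuck-at-1, n7 inverted output} — 14 in all.

14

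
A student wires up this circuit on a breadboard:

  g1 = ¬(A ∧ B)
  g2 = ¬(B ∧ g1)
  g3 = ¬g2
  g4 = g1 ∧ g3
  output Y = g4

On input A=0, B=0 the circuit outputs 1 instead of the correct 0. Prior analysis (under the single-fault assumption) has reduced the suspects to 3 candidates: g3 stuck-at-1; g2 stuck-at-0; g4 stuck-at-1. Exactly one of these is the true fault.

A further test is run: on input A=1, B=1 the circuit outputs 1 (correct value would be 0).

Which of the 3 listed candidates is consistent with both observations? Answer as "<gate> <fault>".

Evaluate each candidate on input A=1, B=1:
  g3 stuck-at-1: g1=0, g2=1, g3=1 [stuck-at-1], g4=0 → 0 — eliminated
  g2 stuck-at-0: g1=0, g2=0 [stuck-at-0], g3=1, g4=0 → 0 — eliminated
  g4 stuck-at-1: g1=0, g2=1, g3=0, g4=1 [stuck-at-1] → 1 — matches
Only g4 stuck-at-1 reproduces the observed 1.

g4 stuck-at-1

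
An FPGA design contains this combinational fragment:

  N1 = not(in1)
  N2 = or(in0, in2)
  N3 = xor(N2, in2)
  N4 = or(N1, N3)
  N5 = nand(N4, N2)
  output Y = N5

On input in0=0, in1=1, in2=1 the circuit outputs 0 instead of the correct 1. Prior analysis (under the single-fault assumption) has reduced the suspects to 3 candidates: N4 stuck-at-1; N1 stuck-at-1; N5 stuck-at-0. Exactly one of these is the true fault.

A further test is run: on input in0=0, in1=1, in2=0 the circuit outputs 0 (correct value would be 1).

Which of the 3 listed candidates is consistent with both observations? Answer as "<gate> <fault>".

Evaluate each candidate on input in0=0, in1=1, in2=0:
  N4 stuck-at-1: N1=0, N2=0, N3=0, N4=1 [stuck-at-1], N5=1 → 1 — eliminated
  N1 stuck-at-1: N1=1 [stuck-at-1], N2=0, N3=0, N4=1, N5=1 → 1 — eliminated
  N5 stuck-at-0: N1=0, N2=0, N3=0, N4=0, N5=0 [stuck-at-0] → 0 — matches
Only N5 stuck-at-0 reproduces the observed 0.

N5 stuck-at-0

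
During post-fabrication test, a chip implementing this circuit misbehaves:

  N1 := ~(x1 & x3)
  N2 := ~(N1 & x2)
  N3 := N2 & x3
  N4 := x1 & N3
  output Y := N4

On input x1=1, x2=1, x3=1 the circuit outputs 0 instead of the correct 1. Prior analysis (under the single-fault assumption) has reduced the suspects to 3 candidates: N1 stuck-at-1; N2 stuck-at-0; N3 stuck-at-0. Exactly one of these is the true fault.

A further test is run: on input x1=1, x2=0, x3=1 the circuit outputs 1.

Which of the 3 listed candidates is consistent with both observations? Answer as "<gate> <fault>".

Evaluate each candidate on input x1=1, x2=0, x3=1:
  N1 stuck-at-1: N1=1 [stuck-at-1], N2=1, N3=1, N4=1 → 1 — matches
  N2 stuck-at-0: N1=0, N2=0 [stuck-at-0], N3=0, N4=0 → 0 — eliminated
  N3 stuck-at-0: N1=0, N2=1, N3=0 [stuck-at-0], N4=0 → 0 — eliminated
Only N1 stuck-at-1 reproduces the observed 1.

N1 stuck-at-1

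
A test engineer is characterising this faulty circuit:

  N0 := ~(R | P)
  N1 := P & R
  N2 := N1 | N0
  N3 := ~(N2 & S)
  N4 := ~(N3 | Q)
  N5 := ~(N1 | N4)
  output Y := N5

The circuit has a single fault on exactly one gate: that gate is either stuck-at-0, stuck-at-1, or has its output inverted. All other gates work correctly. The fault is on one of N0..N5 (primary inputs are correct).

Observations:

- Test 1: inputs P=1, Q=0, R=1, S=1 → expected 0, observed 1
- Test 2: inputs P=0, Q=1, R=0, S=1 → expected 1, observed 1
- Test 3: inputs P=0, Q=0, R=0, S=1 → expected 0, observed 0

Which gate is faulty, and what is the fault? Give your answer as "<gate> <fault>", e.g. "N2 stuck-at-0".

N1 stuck-at-0

Fault-free values for test 1 (P=1, Q=0, R=1, S=1): N0=0, N1=1, N2=1, N3=0, N4=1, N5=0, giving Y=0. Observed 1.
Test 1: faults giving observed 1 are {N1 stuck-at-0, N1 inverted output, N5 stuck-at-1, N5 inverted output}.
Test 2 (P=0, Q=1, R=0, S=1): fault-free N0=1, N1=0, N2=1, N3=0, N4=0, N5=1 → 1; observed 1. Eliminates N1 inverted output, N5 inverted output.
Test 3 (P=0, Q=0, R=0, S=1): fault-free N0=1, N1=0, N2=1, N3=0, N4=1, N5=0 → 0; observed 0. Eliminates N5 stuck-at-1.
Only N1 stuck-at-0 is consistent with every test.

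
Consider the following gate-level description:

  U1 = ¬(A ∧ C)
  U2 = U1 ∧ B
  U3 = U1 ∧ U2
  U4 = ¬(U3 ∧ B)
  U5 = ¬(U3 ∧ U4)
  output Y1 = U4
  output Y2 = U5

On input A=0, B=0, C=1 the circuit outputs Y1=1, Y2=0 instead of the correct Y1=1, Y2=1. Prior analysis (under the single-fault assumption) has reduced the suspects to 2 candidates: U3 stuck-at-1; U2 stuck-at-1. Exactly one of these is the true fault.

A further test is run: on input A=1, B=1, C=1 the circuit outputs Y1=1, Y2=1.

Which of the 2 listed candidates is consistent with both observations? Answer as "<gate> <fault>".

U2 stuck-at-1

Evaluate each candidate on input A=1, B=1, C=1:
  U3 stuck-at-1: U1=0, U2=0, U3=1 [stuck-at-1], U4=0, U5=1 → Y1=0, Y2=1 — eliminated
  U2 stuck-at-1: U1=0, U2=1 [stuck-at-1], U3=0, U4=1, U5=1 → Y1=1, Y2=1 — matches
Only U2 stuck-at-1 reproduces the observed Y1=1, Y2=1.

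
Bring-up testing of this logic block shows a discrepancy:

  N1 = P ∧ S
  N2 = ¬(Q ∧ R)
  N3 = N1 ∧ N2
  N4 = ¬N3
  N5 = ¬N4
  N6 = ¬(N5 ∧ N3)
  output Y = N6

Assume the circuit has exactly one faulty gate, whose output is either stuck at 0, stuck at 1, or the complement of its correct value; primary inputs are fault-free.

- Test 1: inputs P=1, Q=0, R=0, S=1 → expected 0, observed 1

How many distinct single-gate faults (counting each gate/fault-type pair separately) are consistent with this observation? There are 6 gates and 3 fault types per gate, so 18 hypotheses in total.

12

Fault-free: N1=1, N2=1, N3=1, N4=0, N5=1, N6=0 → 0. Observed 1.
  N1: stuck-at-0, inverted output ✓; others ✗
  N2: stuck-at-0, inverted output ✓; others ✗
  N3: stuck-at-0, inverted output ✓; others ✗
  N4: stuck-at-1, inverted output ✓; others ✗
  N5: stuck-at-0, inverted output ✓; others ✗
  N6: stuck-at-1, inverted output ✓; others ✗
Consistent faults: {N1 stuck-at-0, N1 inverted output, N2 stuck-at-0, N2 inverted output, N3 stuck-at-0, N3 inverted output, N4 stuck-at-1, N4 inverted output, N5 stuck-at-0, N5 inverted output, N6 stuck-at-1, N6 inverted output} — 12 in all.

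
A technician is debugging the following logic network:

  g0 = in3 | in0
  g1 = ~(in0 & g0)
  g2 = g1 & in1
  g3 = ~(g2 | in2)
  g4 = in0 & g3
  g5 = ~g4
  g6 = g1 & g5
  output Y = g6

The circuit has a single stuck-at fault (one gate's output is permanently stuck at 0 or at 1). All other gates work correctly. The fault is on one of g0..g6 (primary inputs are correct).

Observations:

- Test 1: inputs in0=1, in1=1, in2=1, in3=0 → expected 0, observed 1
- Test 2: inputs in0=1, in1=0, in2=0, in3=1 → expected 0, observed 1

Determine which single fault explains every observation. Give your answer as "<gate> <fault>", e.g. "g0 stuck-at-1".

g6 stuck-at-1

Fault-free values for test 1 (in0=1, in1=1, in2=1, in3=0): g0=1, g1=0, g2=0, g3=0, g4=0, g5=1, g6=0, giving Y=0. Observed 1.
Test 1: faults giving observed 1 are {g0 stuck-at-0, g1 stuck-at-1, g6 stuck-at-1}.
Test 2 (in0=1, in1=0, in2=0, in3=1): fault-free g0=1, g1=0, g2=0, g3=1, g4=1, g5=0, g6=0 → 0; observed 1. Eliminates g0 stuck-at-0, g1 stuck-at-1.
Only g6 stuck-at-1 is consistent with every test.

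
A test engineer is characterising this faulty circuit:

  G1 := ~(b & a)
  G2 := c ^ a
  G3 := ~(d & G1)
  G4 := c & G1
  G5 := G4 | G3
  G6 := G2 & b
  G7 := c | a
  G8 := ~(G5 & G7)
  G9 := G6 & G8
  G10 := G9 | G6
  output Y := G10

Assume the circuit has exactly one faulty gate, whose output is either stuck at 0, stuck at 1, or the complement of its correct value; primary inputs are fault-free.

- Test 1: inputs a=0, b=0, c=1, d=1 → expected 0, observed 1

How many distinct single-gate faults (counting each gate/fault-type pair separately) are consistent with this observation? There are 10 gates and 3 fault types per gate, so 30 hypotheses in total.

6

Fault-free: G1=1, G2=1, G3=0, G4=1, G5=1, G6=0, G7=1, G8=0, G9=0, G10=0 → 0. Observed 1.
  G1: none of the 3 fault types match ✗
  G2: none of the 3 fault types match ✗
  G3: none of the 3 fault types match ✗
  G4: none of the 3 fault types match ✗
  G5: none of the 3 fault types match ✗
  G6: stuck-at-1, inverted output ✓; others ✗
  G7: none of the 3 fault types match ✗
  G8: none of the 3 fault types match ✗
  G9: stuck-at-1, inverted output ✓; others ✗
  G10: stuck-at-1, inverted output ✓; others ✗
Consistent faults: {G6 stuck-at-1, G6 inverted output, G9 stuck-at-1, G9 inverted output, G10 stuck-at-1, G10 inverted output} — 6 in all.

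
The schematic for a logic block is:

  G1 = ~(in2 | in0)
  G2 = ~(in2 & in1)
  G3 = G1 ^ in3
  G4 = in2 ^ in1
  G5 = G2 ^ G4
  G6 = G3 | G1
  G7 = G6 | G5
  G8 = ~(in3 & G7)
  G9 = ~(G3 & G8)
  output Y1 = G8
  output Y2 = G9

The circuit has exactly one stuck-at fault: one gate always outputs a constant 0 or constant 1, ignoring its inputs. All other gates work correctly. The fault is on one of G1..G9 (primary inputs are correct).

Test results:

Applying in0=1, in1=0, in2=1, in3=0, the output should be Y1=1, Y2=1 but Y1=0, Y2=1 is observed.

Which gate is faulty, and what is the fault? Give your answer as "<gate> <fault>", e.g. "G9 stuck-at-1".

G8 stuck-at-0

Fault-free values for test 1 (in0=1, in1=0, in2=1, in3=0): G1=0, G2=1, G3=0, G4=1, G5=0, G6=0, G7=0, G8=1, G9=1, giving Y1=1, Y2=1. Observed Y1=0, Y2=1.
Test 1: faults giving observed Y1=0, Y2=1 are {G8 stuck-at-0}.
Only G8 stuck-at-0 is consistent with every test.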